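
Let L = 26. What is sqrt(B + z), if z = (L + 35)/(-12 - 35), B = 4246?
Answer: sqrt(9376547)/47 ≈ 65.151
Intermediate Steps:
z = -61/47 (z = (26 + 35)/(-12 - 35) = 61/(-47) = -1/47*61 = -61/47 ≈ -1.2979)
sqrt(B + z) = sqrt(4246 - 61/47) = sqrt(199501/47) = sqrt(9376547)/47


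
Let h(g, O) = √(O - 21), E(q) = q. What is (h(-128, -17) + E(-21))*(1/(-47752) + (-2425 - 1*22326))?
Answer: 24820104813/47752 - 1181909753*I*√38/47752 ≈ 5.1977e+5 - 1.5258e+5*I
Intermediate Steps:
h(g, O) = √(-21 + O)
(h(-128, -17) + E(-21))*(1/(-47752) + (-2425 - 1*22326)) = (√(-21 - 17) - 21)*(1/(-47752) + (-2425 - 1*22326)) = (√(-38) - 21)*(-1/47752 + (-2425 - 22326)) = (I*√38 - 21)*(-1/47752 - 24751) = (-21 + I*√38)*(-1181909753/47752) = 24820104813/47752 - 1181909753*I*√38/47752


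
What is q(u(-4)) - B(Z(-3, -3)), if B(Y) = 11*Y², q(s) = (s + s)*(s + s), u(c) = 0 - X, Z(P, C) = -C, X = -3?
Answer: -63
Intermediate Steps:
u(c) = 3 (u(c) = 0 - 1*(-3) = 0 + 3 = 3)
q(s) = 4*s² (q(s) = (2*s)*(2*s) = 4*s²)
q(u(-4)) - B(Z(-3, -3)) = 4*3² - 11*(-1*(-3))² = 4*9 - 11*3² = 36 - 11*9 = 36 - 1*99 = 36 - 99 = -63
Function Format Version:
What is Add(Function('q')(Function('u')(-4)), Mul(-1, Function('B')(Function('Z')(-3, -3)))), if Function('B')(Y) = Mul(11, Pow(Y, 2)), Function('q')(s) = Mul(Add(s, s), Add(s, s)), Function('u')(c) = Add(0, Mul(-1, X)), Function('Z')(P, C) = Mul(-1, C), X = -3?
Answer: -63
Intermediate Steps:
Function('u')(c) = 3 (Function('u')(c) = Add(0, Mul(-1, -3)) = Add(0, 3) = 3)
Function('q')(s) = Mul(4, Pow(s, 2)) (Function('q')(s) = Mul(Mul(2, s), Mul(2, s)) = Mul(4, Pow(s, 2)))
Add(Function('q')(Function('u')(-4)), Mul(-1, Function('B')(Function('Z')(-3, -3)))) = Add(Mul(4, Pow(3, 2)), Mul(-1, Mul(11, Pow(Mul(-1, -3), 2)))) = Add(Mul(4, 9), Mul(-1, Mul(11, Pow(3, 2)))) = Add(36, Mul(-1, Mul(11, 9))) = Add(36, Mul(-1, 99)) = Add(36, -99) = -63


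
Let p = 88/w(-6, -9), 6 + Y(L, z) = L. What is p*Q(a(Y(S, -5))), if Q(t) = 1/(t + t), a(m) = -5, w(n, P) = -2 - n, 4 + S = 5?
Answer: -11/5 ≈ -2.2000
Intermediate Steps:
S = 1 (S = -4 + 5 = 1)
Y(L, z) = -6 + L
Q(t) = 1/(2*t)
p = 22 (p = 88/(-2 - 1*(-6)) = 88/(-2 + 6) = 88/4 = 88*(¼) = 22)
p*Q(a(Y(S, -5))) = 22*((½)/(-5)) = 22*((½)*(-⅕)) = 22*(-⅒) = -11/5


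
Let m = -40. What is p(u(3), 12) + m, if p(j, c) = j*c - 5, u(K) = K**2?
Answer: 63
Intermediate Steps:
p(j, c) = -5 + c*j (p(j, c) = c*j - 5 = -5 + c*j)
p(u(3), 12) + m = (-5 + 12*3**2) - 40 = (-5 + 12*9) - 40 = (-5 + 108) - 40 = 103 - 40 = 63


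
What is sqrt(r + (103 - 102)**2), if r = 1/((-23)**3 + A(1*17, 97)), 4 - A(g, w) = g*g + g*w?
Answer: 10*sqrt(1988241)/14101 ≈ 0.99996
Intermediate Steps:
A(g, w) = 4 - g**2 - g*w (A(g, w) = 4 - (g*g + g*w) = 4 - (g**2 + g*w) = 4 + (-g**2 - g*w) = 4 - g**2 - g*w)
r = -1/14101 (r = 1/((-23)**3 + (4 - (1*17)**2 - 1*1*17*97)) = 1/(-12167 + (4 - 1*17**2 - 1*17*97)) = 1/(-12167 + (4 - 1*289 - 1649)) = 1/(-12167 + (4 - 289 - 1649)) = 1/(-12167 - 1934) = 1/(-14101) = -1/14101 ≈ -7.0917e-5)
sqrt(r + (103 - 102)**2) = sqrt(-1/14101 + (103 - 102)**2) = sqrt(-1/14101 + 1**2) = sqrt(-1/14101 + 1) = sqrt(14100/14101) = 10*sqrt(1988241)/14101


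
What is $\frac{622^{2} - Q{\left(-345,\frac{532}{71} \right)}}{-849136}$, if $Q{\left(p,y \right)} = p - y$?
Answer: $- \frac{27493791}{60288656} \approx -0.45604$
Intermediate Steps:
$\frac{622^{2} - Q{\left(-345,\frac{532}{71} \right)}}{-849136} = \frac{622^{2} - \left(-345 - \frac{532}{71}\right)}{-849136} = \left(386884 - \left(-345 - 532 \cdot \frac{1}{71}\right)\right) \left(- \frac{1}{849136}\right) = \left(386884 - \left(-345 - \frac{532}{71}\right)\right) \left(- \frac{1}{849136}\right) = \left(386884 - - \frac{25027}{71}\right) \left(- \frac{1}{849136}\right) = \left(386884 + \frac{25027}{71}\right) \left(- \frac{1}{849136}\right) = \frac{27493791}{71} \left(- \frac{1}{849136}\right) = - \frac{27493791}{60288656}$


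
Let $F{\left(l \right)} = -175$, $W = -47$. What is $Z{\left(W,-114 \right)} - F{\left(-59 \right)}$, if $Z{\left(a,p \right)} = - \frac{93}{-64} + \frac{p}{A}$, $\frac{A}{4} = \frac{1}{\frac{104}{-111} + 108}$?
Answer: $- \frac{6807631}{2368} \approx -2874.8$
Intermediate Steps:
$A = \frac{111}{2971}$ ($A = \frac{4}{\frac{104}{-111} + 108} = \frac{4}{104 \left(- \frac{1}{111}\right) + 108} = \frac{4}{- \frac{104}{111} + 108} = \frac{4}{\frac{11884}{111}} = 4 \cdot \frac{111}{11884} = \frac{111}{2971} \approx 0.037361$)
$Z{\left(a,p \right)} = \frac{93}{64} + \frac{2971 p}{111}$ ($Z{\left(a,p \right)} = - \frac{93}{-64} + \frac{p}{\frac{111}{2971}} = \left(-93\right) \left(- \frac{1}{64}\right) + p \frac{2971}{111} = \frac{93}{64} + \frac{2971 p}{111}$)
$Z{\left(W,-114 \right)} - F{\left(-59 \right)} = \left(\frac{93}{64} + \frac{2971}{111} \left(-114\right)\right) - -175 = \left(\frac{93}{64} - \frac{112898}{37}\right) + 175 = - \frac{7222031}{2368} + 175 = - \frac{6807631}{2368}$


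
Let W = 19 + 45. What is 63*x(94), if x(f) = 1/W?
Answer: 63/64 ≈ 0.98438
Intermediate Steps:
W = 64
x(f) = 1/64
63*x(94) = 63*(1/64) = 63/64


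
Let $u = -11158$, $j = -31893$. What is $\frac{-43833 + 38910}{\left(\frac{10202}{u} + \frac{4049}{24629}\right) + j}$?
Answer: $\frac{676445755293}{4382366799721} \approx 0.15436$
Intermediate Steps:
$\frac{-43833 + 38910}{\left(\frac{10202}{u} + \frac{4049}{24629}\right) + j} = \frac{-43833 + 38910}{\left(\frac{10202}{-11158} + \frac{4049}{24629}\right) - 31893} = - \frac{4923}{\left(10202 \left(- \frac{1}{11158}\right) + 4049 \cdot \frac{1}{24629}\right) - 31893} = - \frac{4923}{\left(- \frac{5101}{5579} + \frac{4049}{24629}\right) - 31893} = - \frac{4923}{- \frac{103043158}{137405191} - 31893} = - \frac{4923}{- \frac{4382366799721}{137405191}} = \left(-4923\right) \left(- \frac{137405191}{4382366799721}\right) = \frac{676445755293}{4382366799721}$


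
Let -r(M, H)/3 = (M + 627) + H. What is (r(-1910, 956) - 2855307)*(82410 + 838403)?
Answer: -2628300487038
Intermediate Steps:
r(M, H) = -1881 - 3*H - 3*M (r(M, H) = -3*((M + 627) + H) = -3*((627 + M) + H) = -3*(627 + H + M) = -1881 - 3*H - 3*M)
(r(-1910, 956) - 2855307)*(82410 + 838403) = ((-1881 - 3*956 - 3*(-1910)) - 2855307)*(82410 + 838403) = ((-1881 - 2868 + 5730) - 2855307)*920813 = (981 - 2855307)*920813 = -2854326*920813 = -2628300487038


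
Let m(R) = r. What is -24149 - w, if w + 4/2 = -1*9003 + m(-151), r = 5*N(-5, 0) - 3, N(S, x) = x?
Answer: -15141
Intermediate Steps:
r = -3 (r = 5*0 - 3 = 0 - 3 = -3)
m(R) = -3
w = -9008 (w = -2 + (-1*9003 - 3) = -2 + (-9003 - 3) = -2 - 9006 = -9008)
-24149 - w = -24149 - 1*(-9008) = -24149 + 9008 = -15141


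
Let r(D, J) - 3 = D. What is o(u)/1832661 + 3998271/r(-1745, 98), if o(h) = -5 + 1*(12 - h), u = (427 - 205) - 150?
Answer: -7327475442361/3192495462 ≈ -2295.2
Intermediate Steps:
r(D, J) = 3 + D
u = 72 (u = 222 - 150 = 72)
o(h) = 7 - h (o(h) = -5 + (12 - h) = 7 - h)
o(u)/1832661 + 3998271/r(-1745, 98) = (7 - 1*72)/1832661 + 3998271/(3 - 1745) = (7 - 72)*(1/1832661) + 3998271/(-1742) = -65*1/1832661 + 3998271*(-1/1742) = -65/1832661 - 3998271/1742 = -7327475442361/3192495462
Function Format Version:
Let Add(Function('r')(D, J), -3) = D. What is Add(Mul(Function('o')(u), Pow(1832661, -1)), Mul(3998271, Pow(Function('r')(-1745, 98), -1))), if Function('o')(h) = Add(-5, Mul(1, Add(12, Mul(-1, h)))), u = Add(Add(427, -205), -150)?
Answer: Rational(-7327475442361, 3192495462) ≈ -2295.2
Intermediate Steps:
Function('r')(D, J) = Add(3, D)
u = 72 (u = Add(222, -150) = 72)
Function('o')(h) = Add(7, Mul(-1, h)) (Function('o')(h) = Add(-5, Add(12, Mul(-1, h))) = Add(7, Mul(-1, h)))
Add(Mul(Function('o')(u), Pow(1832661, -1)), Mul(3998271, Pow(Function('r')(-1745, 98), -1))) = Add(Mul(Add(7, Mul(-1, 72)), Pow(1832661, -1)), Mul(3998271, Pow(Add(3, -1745), -1))) = Add(Mul(Add(7, -72), Rational(1, 1832661)), Mul(3998271, Pow(-1742, -1))) = Add(Mul(-65, Rational(1, 1832661)), Mul(3998271, Rational(-1, 1742))) = Add(Rational(-65, 1832661), Rational(-3998271, 1742)) = Rational(-7327475442361, 3192495462)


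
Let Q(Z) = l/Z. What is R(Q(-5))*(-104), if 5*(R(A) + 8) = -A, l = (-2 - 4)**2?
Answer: 17056/25 ≈ 682.24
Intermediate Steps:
l = 36 (l = (-6)**2 = 36)
Q(Z) = 36/Z
R(A) = -8 - A/5 (R(A) = -8 + (-A)/5 = -8 - A/5)
R(Q(-5))*(-104) = (-8 - 36/(5*(-5)))*(-104) = (-8 - 36*(-1)/(5*5))*(-104) = (-8 - 1/5*(-36/5))*(-104) = (-8 + 36/25)*(-104) = -164/25*(-104) = 17056/25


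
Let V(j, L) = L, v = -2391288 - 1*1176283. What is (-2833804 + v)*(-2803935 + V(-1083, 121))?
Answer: 17948264844250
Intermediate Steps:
v = -3567571 (v = -2391288 - 1176283 = -3567571)
(-2833804 + v)*(-2803935 + V(-1083, 121)) = (-2833804 - 3567571)*(-2803935 + 121) = -6401375*(-2803814) = 17948264844250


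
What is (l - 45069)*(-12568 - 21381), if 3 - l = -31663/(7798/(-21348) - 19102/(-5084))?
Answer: 27910980850518237/23009029 ≈ 1.2130e+9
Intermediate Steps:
l = 214849509888/23009029 (l = 3 - (-31663)/(7798/(-21348) - 19102/(-5084)) = 3 - (-31663)/(7798*(-1/21348) - 19102*(-1/5084)) = 3 - (-31663)/(-3899/10674 + 9551/2542) = 3 - (-31663)/23009029/6783327 = 3 - (-31663)*6783327/23009029 = 3 - 1*(-214780482801/23009029) = 3 + 214780482801/23009029 = 214849509888/23009029 ≈ 9337.6)
(l - 45069)*(-12568 - 21381) = (214849509888/23009029 - 45069)*(-12568 - 21381) = -822144418113/23009029*(-33949) = 27910980850518237/23009029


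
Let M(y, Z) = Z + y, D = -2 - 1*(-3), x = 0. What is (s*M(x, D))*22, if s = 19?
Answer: 418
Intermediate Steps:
D = 1 (D = -2 + 3 = 1)
(s*M(x, D))*22 = (19*(1 + 0))*22 = (19*1)*22 = 19*22 = 418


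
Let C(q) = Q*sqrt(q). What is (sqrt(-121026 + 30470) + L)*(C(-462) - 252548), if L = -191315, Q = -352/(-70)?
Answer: 4*(191315 - 2*I*sqrt(22639))*(2209795 - 44*I*sqrt(462))/35 ≈ 4.8316e+10 - 9.6676e+7*I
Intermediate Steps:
Q = 176/35 (Q = -352*(-1/70) = 176/35 ≈ 5.0286)
C(q) = 176*sqrt(q)/35
(sqrt(-121026 + 30470) + L)*(C(-462) - 252548) = (sqrt(-121026 + 30470) - 191315)*(176*sqrt(-462)/35 - 252548) = (sqrt(-90556) - 191315)*(176*(I*sqrt(462))/35 - 252548) = (2*I*sqrt(22639) - 191315)*(176*I*sqrt(462)/35 - 252548) = (-191315 + 2*I*sqrt(22639))*(-252548 + 176*I*sqrt(462)/35) = (-252548 + 176*I*sqrt(462)/35)*(-191315 + 2*I*sqrt(22639))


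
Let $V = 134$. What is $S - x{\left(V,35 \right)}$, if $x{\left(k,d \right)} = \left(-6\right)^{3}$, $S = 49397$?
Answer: $49613$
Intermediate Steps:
$x{\left(k,d \right)} = -216$
$S - x{\left(V,35 \right)} = 49397 - -216 = 49397 + 216 = 49613$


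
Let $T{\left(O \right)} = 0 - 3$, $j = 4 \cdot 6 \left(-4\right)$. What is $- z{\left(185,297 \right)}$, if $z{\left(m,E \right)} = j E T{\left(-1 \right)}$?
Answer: $-85536$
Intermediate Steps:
$j = -96$ ($j = 24 \left(-4\right) = -96$)
$T{\left(O \right)} = -3$ ($T{\left(O \right)} = 0 - 3 = -3$)
$z{\left(m,E \right)} = 288 E$ ($z{\left(m,E \right)} = - 96 E \left(-3\right) = 288 E$)
$- z{\left(185,297 \right)} = - 288 \cdot 297 = \left(-1\right) 85536 = -85536$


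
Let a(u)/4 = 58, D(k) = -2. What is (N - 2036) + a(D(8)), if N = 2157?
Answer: 353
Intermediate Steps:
a(u) = 232 (a(u) = 4*58 = 232)
(N - 2036) + a(D(8)) = (2157 - 2036) + 232 = 121 + 232 = 353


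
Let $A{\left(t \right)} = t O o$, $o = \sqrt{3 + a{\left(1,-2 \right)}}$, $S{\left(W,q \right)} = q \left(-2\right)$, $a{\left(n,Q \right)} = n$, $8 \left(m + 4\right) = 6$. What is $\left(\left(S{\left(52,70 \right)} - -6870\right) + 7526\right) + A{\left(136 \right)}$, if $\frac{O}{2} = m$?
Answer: $12488$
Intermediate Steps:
$m = - \frac{13}{4}$ ($m = -4 + \frac{1}{8} \cdot 6 = -4 + \frac{3}{4} = - \frac{13}{4} \approx -3.25$)
$S{\left(W,q \right)} = - 2 q$
$O = - \frac{13}{2}$ ($O = 2 \left(- \frac{13}{4}\right) = - \frac{13}{2} \approx -6.5$)
$o = 2$ ($o = \sqrt{3 + 1} = \sqrt{4} = 2$)
$A{\left(t \right)} = - 13 t$ ($A{\left(t \right)} = t \left(- \frac{13}{2}\right) 2 = - \frac{13 t}{2} \cdot 2 = - 13 t$)
$\left(\left(S{\left(52,70 \right)} - -6870\right) + 7526\right) + A{\left(136 \right)} = \left(\left(\left(-2\right) 70 - -6870\right) + 7526\right) - 1768 = \left(\left(-140 + 6870\right) + 7526\right) - 1768 = \left(6730 + 7526\right) - 1768 = 14256 - 1768 = 12488$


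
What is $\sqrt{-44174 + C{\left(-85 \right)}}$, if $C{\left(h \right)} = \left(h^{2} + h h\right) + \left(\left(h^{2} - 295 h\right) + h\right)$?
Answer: $\sqrt{2491} \approx 49.91$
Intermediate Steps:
$C{\left(h \right)} = - 294 h + 3 h^{2}$ ($C{\left(h \right)} = \left(h^{2} + h^{2}\right) + \left(h^{2} - 294 h\right) = 2 h^{2} + \left(h^{2} - 294 h\right) = - 294 h + 3 h^{2}$)
$\sqrt{-44174 + C{\left(-85 \right)}} = \sqrt{-44174 + 3 \left(-85\right) \left(-98 - 85\right)} = \sqrt{-44174 + 3 \left(-85\right) \left(-183\right)} = \sqrt{-44174 + 46665} = \sqrt{2491}$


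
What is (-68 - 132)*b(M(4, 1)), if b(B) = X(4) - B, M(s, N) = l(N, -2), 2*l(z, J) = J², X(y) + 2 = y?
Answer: 0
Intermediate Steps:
X(y) = -2 + y
l(z, J) = J²/2
M(s, N) = 2 (M(s, N) = (½)*(-2)² = (½)*4 = 2)
b(B) = 2 - B (b(B) = (-2 + 4) - B = 2 - B)
(-68 - 132)*b(M(4, 1)) = (-68 - 132)*(2 - 1*2) = -200*(2 - 2) = -200*0 = 0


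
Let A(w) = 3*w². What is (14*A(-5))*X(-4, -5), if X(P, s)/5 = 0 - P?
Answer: 21000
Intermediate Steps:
X(P, s) = -5*P (X(P, s) = 5*(0 - P) = 5*(-P) = -5*P)
(14*A(-5))*X(-4, -5) = (14*(3*(-5)²))*(-5*(-4)) = (14*(3*25))*20 = (14*75)*20 = 1050*20 = 21000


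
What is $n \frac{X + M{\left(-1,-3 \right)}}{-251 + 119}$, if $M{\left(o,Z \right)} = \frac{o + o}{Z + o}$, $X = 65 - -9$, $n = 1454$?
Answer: $- \frac{108323}{132} \approx -820.63$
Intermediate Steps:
$X = 74$ ($X = 65 + 9 = 74$)
$M{\left(o,Z \right)} = \frac{2 o}{Z + o}$
$n \frac{X + M{\left(-1,-3 \right)}}{-251 + 119} = 1454 \frac{74 + 2 \left(-1\right) \frac{1}{-3 - 1}}{-251 + 119} = 1454 \frac{74 + 2 \left(-1\right) \frac{1}{-4}}{-132} = 1454 \left(74 + 2 \left(-1\right) \left(- \frac{1}{4}\right)\right) \left(- \frac{1}{132}\right) = 1454 \left(74 + \frac{1}{2}\right) \left(- \frac{1}{132}\right) = 1454 \cdot \frac{149}{2} \left(- \frac{1}{132}\right) = 1454 \left(- \frac{149}{264}\right) = - \frac{108323}{132}$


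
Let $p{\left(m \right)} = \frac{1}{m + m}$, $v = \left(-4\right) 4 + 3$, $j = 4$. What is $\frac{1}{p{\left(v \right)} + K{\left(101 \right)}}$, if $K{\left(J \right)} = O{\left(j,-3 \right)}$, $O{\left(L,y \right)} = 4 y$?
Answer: $- \frac{26}{313} \approx -0.083067$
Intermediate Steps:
$K{\left(J \right)} = -12$ ($K{\left(J \right)} = 4 \left(-3\right) = -12$)
$v = -13$ ($v = -16 + 3 = -13$)
$p{\left(m \right)} = \frac{1}{2 m}$
$\frac{1}{p{\left(v \right)} + K{\left(101 \right)}} = \frac{1}{\frac{1}{2 \left(-13\right)} - 12} = \frac{1}{\frac{1}{2} \left(- \frac{1}{13}\right) - 12} = \frac{1}{- \frac{1}{26} - 12} = \frac{1}{- \frac{313}{26}} = - \frac{26}{313}$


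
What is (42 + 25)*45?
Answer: 3015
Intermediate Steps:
(42 + 25)*45 = 67*45 = 3015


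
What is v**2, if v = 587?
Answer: 344569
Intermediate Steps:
v**2 = 587**2 = 344569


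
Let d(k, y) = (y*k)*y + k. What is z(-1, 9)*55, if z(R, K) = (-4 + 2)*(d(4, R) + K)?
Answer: -1870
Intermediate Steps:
d(k, y) = k + k*y**2 (d(k, y) = (k*y)*y + k = k*y**2 + k = k + k*y**2)
z(R, K) = -8 - 8*R**2 - 2*K (z(R, K) = (-4 + 2)*(4*(1 + R**2) + K) = -2*((4 + 4*R**2) + K) = -2*(4 + K + 4*R**2) = -8 - 8*R**2 - 2*K)
z(-1, 9)*55 = (-8 - 8*(-1)**2 - 2*9)*55 = (-8 - 8*1 - 18)*55 = (-8 - 8 - 18)*55 = -34*55 = -1870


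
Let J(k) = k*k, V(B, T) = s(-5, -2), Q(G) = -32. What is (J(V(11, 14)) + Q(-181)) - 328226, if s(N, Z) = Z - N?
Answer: -328249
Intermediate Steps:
V(B, T) = 3 (V(B, T) = -2 - 1*(-5) = -2 + 5 = 3)
J(k) = k²
(J(V(11, 14)) + Q(-181)) - 328226 = (3² - 32) - 328226 = (9 - 32) - 328226 = -23 - 328226 = -328249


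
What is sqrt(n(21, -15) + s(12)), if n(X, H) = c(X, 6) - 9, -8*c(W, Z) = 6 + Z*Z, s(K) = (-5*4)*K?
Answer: 3*I*sqrt(113)/2 ≈ 15.945*I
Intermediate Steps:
s(K) = -20*K
c(W, Z) = -3/4 - Z**2/8 (c(W, Z) = -(6 + Z*Z)/8 = -(6 + Z**2)/8 = -3/4 - Z**2/8)
n(X, H) = -57/4 (n(X, H) = (-3/4 - 1/8*6**2) - 9 = (-3/4 - 1/8*36) - 9 = (-3/4 - 9/2) - 9 = -21/4 - 9 = -57/4)
sqrt(n(21, -15) + s(12)) = sqrt(-57/4 - 20*12) = sqrt(-57/4 - 240) = sqrt(-1017/4) = 3*I*sqrt(113)/2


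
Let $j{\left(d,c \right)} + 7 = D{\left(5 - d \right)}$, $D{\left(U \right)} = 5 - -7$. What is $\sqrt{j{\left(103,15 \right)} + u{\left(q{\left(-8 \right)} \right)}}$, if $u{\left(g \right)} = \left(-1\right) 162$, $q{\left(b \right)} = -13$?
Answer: $i \sqrt{157} \approx 12.53 i$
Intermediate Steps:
$D{\left(U \right)} = 12$ ($D{\left(U \right)} = 5 + 7 = 12$)
$j{\left(d,c \right)} = 5$ ($j{\left(d,c \right)} = -7 + 12 = 5$)
$u{\left(g \right)} = -162$
$\sqrt{j{\left(103,15 \right)} + u{\left(q{\left(-8 \right)} \right)}} = \sqrt{5 - 162} = \sqrt{-157} = i \sqrt{157}$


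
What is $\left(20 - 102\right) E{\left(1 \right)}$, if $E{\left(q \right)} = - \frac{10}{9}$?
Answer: $\frac{820}{9} \approx 91.111$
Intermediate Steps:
$E{\left(q \right)} = - \frac{10}{9}$ ($E{\left(q \right)} = \left(-10\right) \frac{1}{9} = - \frac{10}{9}$)
$\left(20 - 102\right) E{\left(1 \right)} = \left(20 - 102\right) \left(- \frac{10}{9}\right) = \left(-82\right) \left(- \frac{10}{9}\right) = \frac{820}{9}$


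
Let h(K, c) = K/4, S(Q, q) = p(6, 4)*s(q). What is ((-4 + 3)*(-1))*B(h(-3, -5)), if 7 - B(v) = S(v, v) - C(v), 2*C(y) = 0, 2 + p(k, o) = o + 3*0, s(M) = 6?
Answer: -5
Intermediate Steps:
p(k, o) = -2 + o (p(k, o) = -2 + (o + 3*0) = -2 + (o + 0) = -2 + o)
C(y) = 0 (C(y) = (1/2)*0 = 0)
S(Q, q) = 12 (S(Q, q) = (-2 + 4)*6 = 2*6 = 12)
h(K, c) = K/4 (h(K, c) = K*(1/4) = K/4)
B(v) = -5 (B(v) = 7 - (12 - 1*0) = 7 - (12 + 0) = 7 - 1*12 = 7 - 12 = -5)
((-4 + 3)*(-1))*B(h(-3, -5)) = ((-4 + 3)*(-1))*(-5) = -1*(-1)*(-5) = 1*(-5) = -5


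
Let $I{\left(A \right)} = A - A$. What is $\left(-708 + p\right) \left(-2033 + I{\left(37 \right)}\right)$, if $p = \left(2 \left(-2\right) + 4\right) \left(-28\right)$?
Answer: $1439364$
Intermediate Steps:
$I{\left(A \right)} = 0$
$p = 0$ ($p = \left(-4 + 4\right) \left(-28\right) = 0 \left(-28\right) = 0$)
$\left(-708 + p\right) \left(-2033 + I{\left(37 \right)}\right) = \left(-708 + 0\right) \left(-2033 + 0\right) = \left(-708\right) \left(-2033\right) = 1439364$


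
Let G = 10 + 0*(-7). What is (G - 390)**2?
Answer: 144400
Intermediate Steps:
G = 10 (G = 10 + 0 = 10)
(G - 390)**2 = (10 - 390)**2 = (-380)**2 = 144400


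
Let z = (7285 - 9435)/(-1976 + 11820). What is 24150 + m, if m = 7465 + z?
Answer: 155607955/4922 ≈ 31615.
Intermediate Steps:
z = -1075/4922 (z = -2150/9844 = -2150*1/9844 = -1075/4922 ≈ -0.21841)
m = 36741655/4922 (m = 7465 - 1075/4922 = 36741655/4922 ≈ 7464.8)
24150 + m = 24150 + 36741655/4922 = 155607955/4922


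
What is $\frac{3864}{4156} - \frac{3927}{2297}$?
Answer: $- \frac{1861251}{2386583} \approx -0.77988$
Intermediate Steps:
$\frac{3864}{4156} - \frac{3927}{2297} = 3864 \cdot \frac{1}{4156} - \frac{3927}{2297} = \frac{966}{1039} - \frac{3927}{2297} = - \frac{1861251}{2386583}$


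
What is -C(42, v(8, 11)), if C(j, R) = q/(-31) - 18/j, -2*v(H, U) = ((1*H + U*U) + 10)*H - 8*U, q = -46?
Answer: -229/217 ≈ -1.0553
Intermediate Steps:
v(H, U) = 4*U - H*(10 + H + U²)/2 (v(H, U) = -(((1*H + U*U) + 10)*H - 8*U)/2 = -(((H + U²) + 10)*H - 8*U)/2 = -((10 + H + U²)*H - 8*U)/2 = -(H*(10 + H + U²) - 8*U)/2 = -(-8*U + H*(10 + H + U²))/2 = 4*U - H*(10 + H + U²)/2)
C(j, R) = 46/31 - 18/j (C(j, R) = -46/(-31) - 18/j = -46*(-1/31) - 18/j = 46/31 - 18/j)
-C(42, v(8, 11)) = -(46/31 - 18/42) = -(46/31 - 18*1/42) = -(46/31 - 3/7) = -1*229/217 = -229/217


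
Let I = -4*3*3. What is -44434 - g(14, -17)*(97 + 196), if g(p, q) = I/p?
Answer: -305764/7 ≈ -43681.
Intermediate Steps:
I = -36 (I = -12*3 = -36)
g(p, q) = -36/p
-44434 - g(14, -17)*(97 + 196) = -44434 - (-36/14)*(97 + 196) = -44434 - (-36*1/14)*293 = -44434 - (-18)*293/7 = -44434 - 1*(-5274/7) = -44434 + 5274/7 = -305764/7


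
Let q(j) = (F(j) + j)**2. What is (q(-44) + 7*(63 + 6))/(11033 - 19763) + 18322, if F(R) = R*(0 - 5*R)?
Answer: 65394401/8730 ≈ 7490.8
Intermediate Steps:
F(R) = -5*R**2 (F(R) = R*(-5*R) = -5*R**2)
q(j) = (j - 5*j**2)**2 (q(j) = (-5*j**2 + j)**2 = (j - 5*j**2)**2)
(q(-44) + 7*(63 + 6))/(11033 - 19763) + 18322 = ((-44)**2*(-1 + 5*(-44))**2 + 7*(63 + 6))/(11033 - 19763) + 18322 = (1936*(-1 - 220)**2 + 7*69)/(-8730) + 18322 = (1936*(-221)**2 + 483)*(-1/8730) + 18322 = (1936*48841 + 483)*(-1/8730) + 18322 = (94556176 + 483)*(-1/8730) + 18322 = 94556659*(-1/8730) + 18322 = -94556659/8730 + 18322 = 65394401/8730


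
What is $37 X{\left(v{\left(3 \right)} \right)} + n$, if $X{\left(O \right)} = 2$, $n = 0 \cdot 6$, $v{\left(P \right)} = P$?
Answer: $74$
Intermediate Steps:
$n = 0$
$37 X{\left(v{\left(3 \right)} \right)} + n = 37 \cdot 2 + 0 = 74 + 0 = 74$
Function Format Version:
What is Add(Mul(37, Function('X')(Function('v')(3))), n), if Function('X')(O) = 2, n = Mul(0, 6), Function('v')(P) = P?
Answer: 74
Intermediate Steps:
n = 0
Add(Mul(37, Function('X')(Function('v')(3))), n) = Add(Mul(37, 2), 0) = Add(74, 0) = 74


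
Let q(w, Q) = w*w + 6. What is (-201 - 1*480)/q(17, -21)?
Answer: -681/295 ≈ -2.3085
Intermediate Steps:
q(w, Q) = 6 + w² (q(w, Q) = w² + 6 = 6 + w²)
(-201 - 1*480)/q(17, -21) = (-201 - 1*480)/(6 + 17²) = (-201 - 480)/(6 + 289) = -681/295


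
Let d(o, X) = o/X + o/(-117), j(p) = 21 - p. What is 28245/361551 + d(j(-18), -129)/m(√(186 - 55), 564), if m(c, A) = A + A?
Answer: 680056543/8768334852 ≈ 0.077558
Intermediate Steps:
d(o, X) = -o/117 + o/X (d(o, X) = o/X + o*(-1/117) = o/X - o/117 = -o/117 + o/X)
m(c, A) = 2*A
28245/361551 + d(j(-18), -129)/m(√(186 - 55), 564) = 28245/361551 + (-(21 - 1*(-18))/117 + (21 - 1*(-18))/(-129))/((2*564)) = 28245*(1/361551) + (-(21 + 18)/117 + (21 + 18)*(-1/129))/1128 = 9415/120517 + (-1/117*39 + 39*(-1/129))*(1/1128) = 9415/120517 + (-⅓ - 13/43)*(1/1128) = 9415/120517 - 82/129*1/1128 = 9415/120517 - 41/72756 = 680056543/8768334852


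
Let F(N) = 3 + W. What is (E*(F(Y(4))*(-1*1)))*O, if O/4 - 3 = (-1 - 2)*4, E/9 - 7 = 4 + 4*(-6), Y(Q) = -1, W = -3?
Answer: 0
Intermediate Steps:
F(N) = 0 (F(N) = 3 - 3 = 0)
E = -117 (E = 63 + 9*(4 + 4*(-6)) = 63 + 9*(4 - 24) = 63 + 9*(-20) = 63 - 180 = -117)
O = -36 (O = 12 + 4*((-1 - 2)*4) = 12 + 4*(-3*4) = 12 + 4*(-12) = 12 - 48 = -36)
(E*(F(Y(4))*(-1*1)))*O = -0*(-1*1)*(-36) = -0*(-1)*(-36) = -117*0*(-36) = 0*(-36) = 0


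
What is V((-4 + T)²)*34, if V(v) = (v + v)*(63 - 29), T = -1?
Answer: 57800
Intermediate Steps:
V(v) = 68*v (V(v) = (2*v)*34 = 68*v)
V((-4 + T)²)*34 = (68*(-4 - 1)²)*34 = (68*(-5)²)*34 = (68*25)*34 = 1700*34 = 57800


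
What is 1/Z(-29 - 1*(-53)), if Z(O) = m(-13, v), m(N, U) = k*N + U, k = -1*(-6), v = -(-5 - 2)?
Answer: -1/71 ≈ -0.014085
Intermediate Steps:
v = 7 (v = -1*(-7) = 7)
k = 6
m(N, U) = U + 6*N (m(N, U) = 6*N + U = U + 6*N)
Z(O) = -71 (Z(O) = 7 + 6*(-13) = 7 - 78 = -71)
1/Z(-29 - 1*(-53)) = 1/(-71) = -1/71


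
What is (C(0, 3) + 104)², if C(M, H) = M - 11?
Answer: 8649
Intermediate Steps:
C(M, H) = -11 + M
(C(0, 3) + 104)² = ((-11 + 0) + 104)² = (-11 + 104)² = 93² = 8649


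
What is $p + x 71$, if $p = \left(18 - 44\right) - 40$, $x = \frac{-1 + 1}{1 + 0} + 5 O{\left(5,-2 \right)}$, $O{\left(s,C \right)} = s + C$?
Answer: $999$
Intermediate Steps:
$O{\left(s,C \right)} = C + s$
$x = 15$ ($x = \frac{-1 + 1}{1 + 0} + 5 \left(-2 + 5\right) = \frac{0}{1} + 5 \cdot 3 = 0 \cdot 1 + 15 = 0 + 15 = 15$)
$p = -66$ ($p = -26 - 40 = -66$)
$p + x 71 = -66 + 15 \cdot 71 = -66 + 1065 = 999$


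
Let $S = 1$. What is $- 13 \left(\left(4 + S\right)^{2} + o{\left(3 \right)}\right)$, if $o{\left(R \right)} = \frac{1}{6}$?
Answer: $- \frac{1963}{6} \approx -327.17$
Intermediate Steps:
$o{\left(R \right)} = \frac{1}{6}$
$- 13 \left(\left(4 + S\right)^{2} + o{\left(3 \right)}\right) = - 13 \left(\left(4 + 1\right)^{2} + \frac{1}{6}\right) = - 13 \left(5^{2} + \frac{1}{6}\right) = - 13 \left(25 + \frac{1}{6}\right) = \left(-13\right) \frac{151}{6} = - \frac{1963}{6}$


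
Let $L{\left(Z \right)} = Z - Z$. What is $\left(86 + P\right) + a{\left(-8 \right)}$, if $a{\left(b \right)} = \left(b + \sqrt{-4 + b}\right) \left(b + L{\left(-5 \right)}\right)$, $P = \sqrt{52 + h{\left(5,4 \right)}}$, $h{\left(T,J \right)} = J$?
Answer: $150 + 2 \sqrt{14} - 16 i \sqrt{3} \approx 157.48 - 27.713 i$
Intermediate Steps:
$L{\left(Z \right)} = 0$
$P = 2 \sqrt{14}$ ($P = \sqrt{52 + 4} = \sqrt{56} = 2 \sqrt{14} \approx 7.4833$)
$a{\left(b \right)} = b \left(b + \sqrt{-4 + b}\right)$ ($a{\left(b \right)} = \left(b + \sqrt{-4 + b}\right) \left(b + 0\right) = \left(b + \sqrt{-4 + b}\right) b = b \left(b + \sqrt{-4 + b}\right)$)
$\left(86 + P\right) + a{\left(-8 \right)} = \left(86 + 2 \sqrt{14}\right) - 8 \left(-8 + \sqrt{-4 - 8}\right) = \left(86 + 2 \sqrt{14}\right) - 8 \left(-8 + \sqrt{-12}\right) = \left(86 + 2 \sqrt{14}\right) - 8 \left(-8 + 2 i \sqrt{3}\right) = \left(86 + 2 \sqrt{14}\right) + \left(64 - 16 i \sqrt{3}\right) = 150 + 2 \sqrt{14} - 16 i \sqrt{3}$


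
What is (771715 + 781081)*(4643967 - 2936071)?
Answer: 2652014077216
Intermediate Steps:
(771715 + 781081)*(4643967 - 2936071) = 1552796*1707896 = 2652014077216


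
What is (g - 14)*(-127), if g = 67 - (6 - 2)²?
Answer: -4699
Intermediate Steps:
g = 51 (g = 67 - 1*4² = 67 - 1*16 = 67 - 16 = 51)
(g - 14)*(-127) = (51 - 14)*(-127) = 37*(-127) = -4699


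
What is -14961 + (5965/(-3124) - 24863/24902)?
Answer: -582049986185/38896924 ≈ -14964.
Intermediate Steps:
-14961 + (5965/(-3124) - 24863/24902) = -14961 + (5965*(-1/3124) - 24863*1/24902) = -14961 + (-5965/3124 - 24863/24902) = -14961 - 113106221/38896924 = -582049986185/38896924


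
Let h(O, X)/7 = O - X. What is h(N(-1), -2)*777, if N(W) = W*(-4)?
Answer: 32634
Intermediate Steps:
N(W) = -4*W
h(O, X) = -7*X + 7*O (h(O, X) = 7*(O - X) = -7*X + 7*O)
h(N(-1), -2)*777 = (-7*(-2) + 7*(-4*(-1)))*777 = (14 + 7*4)*777 = (14 + 28)*777 = 42*777 = 32634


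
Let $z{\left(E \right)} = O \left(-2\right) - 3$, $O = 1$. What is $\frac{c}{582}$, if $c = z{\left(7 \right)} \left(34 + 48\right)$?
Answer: $- \frac{205}{291} \approx -0.70447$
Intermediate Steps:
$z{\left(E \right)} = -5$ ($z{\left(E \right)} = 1 \left(-2\right) - 3 = -2 - 3 = -5$)
$c = -410$ ($c = - 5 \left(34 + 48\right) = \left(-5\right) 82 = -410$)
$\frac{c}{582} = - \frac{410}{582} = \left(-410\right) \frac{1}{582} = - \frac{205}{291}$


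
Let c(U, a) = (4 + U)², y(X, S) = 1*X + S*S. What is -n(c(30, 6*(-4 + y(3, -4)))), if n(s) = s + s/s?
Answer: -1157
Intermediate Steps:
y(X, S) = X + S²
n(s) = 1 + s (n(s) = s + 1 = 1 + s)
-n(c(30, 6*(-4 + y(3, -4)))) = -(1 + (4 + 30)²) = -(1 + 34²) = -(1 + 1156) = -1*1157 = -1157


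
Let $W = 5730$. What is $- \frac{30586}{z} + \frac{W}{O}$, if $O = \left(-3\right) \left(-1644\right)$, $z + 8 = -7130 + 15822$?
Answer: $- \frac{2106059}{892281} \approx -2.3603$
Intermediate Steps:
$z = 8684$ ($z = -8 + \left(-7130 + 15822\right) = -8 + 8692 = 8684$)
$O = 4932$
$- \frac{30586}{z} + \frac{W}{O} = - \frac{30586}{8684} + \frac{5730}{4932} = \left(-30586\right) \frac{1}{8684} + 5730 \cdot \frac{1}{4932} = - \frac{15293}{4342} + \frac{955}{822} = - \frac{2106059}{892281}$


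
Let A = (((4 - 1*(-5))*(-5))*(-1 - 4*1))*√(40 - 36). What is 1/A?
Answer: 1/450 ≈ 0.0022222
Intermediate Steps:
A = 450 (A = (((4 + 5)*(-5))*(-1 - 4))*√4 = ((9*(-5))*(-5))*2 = -45*(-5)*2 = 225*2 = 450)
1/A = 1/450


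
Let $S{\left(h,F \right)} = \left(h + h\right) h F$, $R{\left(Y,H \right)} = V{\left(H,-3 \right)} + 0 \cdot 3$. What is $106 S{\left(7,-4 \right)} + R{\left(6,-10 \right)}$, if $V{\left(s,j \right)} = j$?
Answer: $-41555$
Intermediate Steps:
$R{\left(Y,H \right)} = -3$ ($R{\left(Y,H \right)} = -3 + 0 \cdot 3 = -3 + 0 = -3$)
$S{\left(h,F \right)} = 2 F h^{2}$ ($S{\left(h,F \right)} = 2 h h F = 2 h^{2} F = 2 F h^{2}$)
$106 S{\left(7,-4 \right)} + R{\left(6,-10 \right)} = 106 \cdot 2 \left(-4\right) 7^{2} - 3 = 106 \cdot 2 \left(-4\right) 49 - 3 = 106 \left(-392\right) - 3 = -41552 - 3 = -41555$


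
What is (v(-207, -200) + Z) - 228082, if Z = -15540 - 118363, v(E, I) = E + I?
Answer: -362392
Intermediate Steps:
Z = -133903
(v(-207, -200) + Z) - 228082 = ((-207 - 200) - 133903) - 228082 = (-407 - 133903) - 228082 = -134310 - 228082 = -362392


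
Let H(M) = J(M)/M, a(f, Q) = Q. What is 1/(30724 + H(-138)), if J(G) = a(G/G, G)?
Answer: 1/30725 ≈ 3.2547e-5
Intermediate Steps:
J(G) = G
H(M) = 1 (H(M) = M/M = 1)
1/(30724 + H(-138)) = 1/(30724 + 1) = 1/30725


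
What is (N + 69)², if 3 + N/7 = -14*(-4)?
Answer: 193600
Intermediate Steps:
N = 371 (N = -21 + 7*(-14*(-4)) = -21 + 7*56 = -21 + 392 = 371)
(N + 69)² = (371 + 69)² = 440² = 193600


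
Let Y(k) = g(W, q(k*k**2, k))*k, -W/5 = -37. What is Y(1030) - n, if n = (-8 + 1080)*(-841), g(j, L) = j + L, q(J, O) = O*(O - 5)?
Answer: 1088514602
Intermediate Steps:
W = 185 (W = -5*(-37) = 185)
q(J, O) = O*(-5 + O)
g(j, L) = L + j
Y(k) = k*(185 + k*(-5 + k)) (Y(k) = (k*(-5 + k) + 185)*k = (185 + k*(-5 + k))*k = k*(185 + k*(-5 + k)))
n = -901552 (n = 1072*(-841) = -901552)
Y(1030) - n = 1030*(185 + 1030*(-5 + 1030)) - 1*(-901552) = 1030*(185 + 1030*1025) + 901552 = 1030*(185 + 1055750) + 901552 = 1030*1055935 + 901552 = 1087613050 + 901552 = 1088514602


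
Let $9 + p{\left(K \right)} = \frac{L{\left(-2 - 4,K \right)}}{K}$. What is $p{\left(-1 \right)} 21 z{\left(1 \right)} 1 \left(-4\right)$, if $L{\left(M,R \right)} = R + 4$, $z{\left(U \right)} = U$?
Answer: $1008$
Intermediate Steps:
$L{\left(M,R \right)} = 4 + R$
$p{\left(K \right)} = -9 + \frac{4 + K}{K}$
$p{\left(-1 \right)} 21 z{\left(1 \right)} 1 \left(-4\right) = \left(-8 + \frac{4}{-1}\right) 21 \cdot 1 \cdot 1 \left(-4\right) = \left(-8 + 4 \left(-1\right)\right) 21 \cdot 1 \left(-4\right) = \left(-8 - 4\right) 21 \left(-4\right) = \left(-12\right) 21 \left(-4\right) = \left(-252\right) \left(-4\right) = 1008$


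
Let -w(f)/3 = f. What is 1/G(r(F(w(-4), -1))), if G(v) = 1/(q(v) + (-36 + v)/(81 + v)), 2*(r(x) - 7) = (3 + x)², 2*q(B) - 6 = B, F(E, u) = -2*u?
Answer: 3373/268 ≈ 12.586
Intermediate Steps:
w(f) = -3*f
q(B) = 3 + B/2
r(x) = 7 + (3 + x)²/2
G(v) = 1/(3 + v/2 + (-36 + v)/(81 + v)) (G(v) = 1/((3 + v/2) + (-36 + v)/(81 + v)) = 1/(3 + v/2 + (-36 + v)/(81 + v)))
1/G(r(F(w(-4), -1))) = 1/(2*(81 + (7 + (3 - 2*(-1))²/2))/(414 + (7 + (3 - 2*(-1))²/2)² + 89*(7 + (3 - 2*(-1))²/2))) = 1/(2*(81 + (7 + (3 + 2)²/2))/(414 + (7 + (3 + 2)²/2)² + 89*(7 + (3 + 2)²/2))) = 1/(2*(81 + (7 + (½)*5²))/(414 + (7 + (½)*5²)² + 89*(7 + (½)*5²))) = 1/(2*(81 + (7 + (½)*25))/(414 + (7 + (½)*25)² + 89*(7 + (½)*25))) = 1/(2*(81 + (7 + 25/2))/(414 + (7 + 25/2)² + 89*(7 + 25/2))) = 1/(2*(81 + 39/2)/(414 + (39/2)² + 89*(39/2))) = 1/(2*(201/2)/(414 + 1521/4 + 3471/2)) = 1/(2*(201/2)/(10119/4)) = 1/(2*(4/10119)*(201/2)) = 1/(268/3373) = 3373/268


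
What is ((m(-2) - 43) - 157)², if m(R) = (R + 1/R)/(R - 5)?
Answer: 7812025/196 ≈ 39857.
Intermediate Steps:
m(R) = (R + 1/R)/(-5 + R)
((m(-2) - 43) - 157)² = (((1 + (-2)²)/((-2)*(-5 - 2)) - 43) - 157)² = ((-½*(1 + 4)/(-7) - 43) - 157)² = ((-½*(-⅐)*5 - 43) - 157)² = ((5/14 - 43) - 157)² = (-597/14 - 157)² = (-2795/14)² = 7812025/196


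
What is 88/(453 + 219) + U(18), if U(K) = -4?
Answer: -325/84 ≈ -3.8690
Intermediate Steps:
88/(453 + 219) + U(18) = 88/(453 + 219) - 4 = 88/672 - 4 = (1/672)*88 - 4 = 11/84 - 4 = -325/84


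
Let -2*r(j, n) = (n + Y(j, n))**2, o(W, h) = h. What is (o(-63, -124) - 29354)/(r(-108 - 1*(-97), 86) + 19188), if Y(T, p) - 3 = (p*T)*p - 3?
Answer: 4913/550397877 ≈ 8.9263e-6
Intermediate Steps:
Y(T, p) = T*p**2 (Y(T, p) = 3 + ((p*T)*p - 3) = 3 + ((T*p)*p - 3) = 3 + (T*p**2 - 3) = 3 + (-3 + T*p**2) = T*p**2)
r(j, n) = -(n + j*n**2)**2/2
(o(-63, -124) - 29354)/(r(-108 - 1*(-97), 86) + 19188) = (-124 - 29354)/(-1/2*86**2*(1 + (-108 - 1*(-97))*86)**2 + 19188) = -29478/(-1/2*7396*(1 + (-108 + 97)*86)**2 + 19188) = -29478/(-1/2*7396*(1 - 11*86)**2 + 19188) = -29478/(-1/2*7396*(1 - 946)**2 + 19188) = -29478/(-1/2*7396*(-945)**2 + 19188) = -29478/(-1/2*7396*893025 + 19188) = -29478/(-3302406450 + 19188) = -29478/(-3302387262) = -29478*(-1/3302387262) = 4913/550397877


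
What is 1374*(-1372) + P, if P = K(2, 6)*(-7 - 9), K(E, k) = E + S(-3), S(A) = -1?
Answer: -1885144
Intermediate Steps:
K(E, k) = -1 + E (K(E, k) = E - 1 = -1 + E)
P = -16 (P = (-1 + 2)*(-7 - 9) = 1*(-16) = -16)
1374*(-1372) + P = 1374*(-1372) - 16 = -1885128 - 16 = -1885144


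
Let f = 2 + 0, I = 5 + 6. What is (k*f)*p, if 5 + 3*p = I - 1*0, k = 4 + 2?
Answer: 24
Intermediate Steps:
I = 11
k = 6
p = 2 (p = -5/3 + (11 - 1*0)/3 = -5/3 + (11 + 0)/3 = -5/3 + (⅓)*11 = -5/3 + 11/3 = 2)
f = 2
(k*f)*p = (6*2)*2 = 12*2 = 24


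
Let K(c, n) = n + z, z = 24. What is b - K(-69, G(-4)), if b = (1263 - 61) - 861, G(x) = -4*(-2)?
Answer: 309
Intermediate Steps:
G(x) = 8
K(c, n) = 24 + n (K(c, n) = n + 24 = 24 + n)
b = 341 (b = 1202 - 861 = 341)
b - K(-69, G(-4)) = 341 - (24 + 8) = 341 - 1*32 = 341 - 32 = 309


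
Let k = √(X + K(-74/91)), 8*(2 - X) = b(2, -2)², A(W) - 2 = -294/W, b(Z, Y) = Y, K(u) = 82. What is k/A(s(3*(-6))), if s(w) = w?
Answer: 3*√334/110 ≈ 0.49843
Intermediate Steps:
A(W) = 2 - 294/W
X = 3/2 (X = 2 - ⅛*(-2)² = 2 - ⅛*4 = 2 - ½ = 3/2 ≈ 1.5000)
k = √334/2 (k = √(3/2 + 82) = √(167/2) = √334/2 ≈ 9.1378)
k/A(s(3*(-6))) = (√334/2)/(2 - 294/(3*(-6))) = (√334/2)/(2 - 294/(-18)) = (√334/2)/(2 - 294*(-1/18)) = (√334/2)/(2 + 49/3) = (√334/2)/(55/3) = (√334/2)*(3/55) = 3*√334/110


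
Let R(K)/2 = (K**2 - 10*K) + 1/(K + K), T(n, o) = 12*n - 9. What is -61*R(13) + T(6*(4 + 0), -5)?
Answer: -58288/13 ≈ -4483.7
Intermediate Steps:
T(n, o) = -9 + 12*n
R(K) = 1/K - 20*K + 2*K**2 (R(K) = 2*((K**2 - 10*K) + 1/(K + K)) = 2*((K**2 - 10*K) + 1/(2*K)) = 2*(K**2 + 1/(2*K) - 10*K) = 1/K - 20*K + 2*K**2)
-61*R(13) + T(6*(4 + 0), -5) = -61*(1 + 2*13**2*(-10 + 13))/13 + (-9 + 12*(6*(4 + 0))) = -61*(1 + 2*169*3)/13 + (-9 + 12*(6*4)) = -61*(1 + 1014)/13 + (-9 + 12*24) = -61*1015/13 + (-9 + 288) = -61*1015/13 + 279 = -61915/13 + 279 = -58288/13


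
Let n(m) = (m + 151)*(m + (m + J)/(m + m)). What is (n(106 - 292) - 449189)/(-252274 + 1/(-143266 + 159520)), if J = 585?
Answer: 446071045707/254228618890 ≈ 1.7546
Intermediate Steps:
n(m) = (151 + m)*(m + (585 + m)/(2*m)) (n(m) = (m + 151)*(m + (m + 585)/(m + m)) = (151 + m)*(m + (585 + m)/((2*m))) = (151 + m)*(m + (585 + m)*(1/(2*m))) = (151 + m)*(m + (585 + m)/(2*m)))
(n(106 - 292) - 449189)/(-252274 + 1/(-143266 + 159520)) = ((368 + (106 - 292)² + 303*(106 - 292)/2 + 88335/(2*(106 - 292))) - 449189)/(-252274 + 1/(-143266 + 159520)) = ((368 + (-186)² + (303/2)*(-186) + (88335/2)/(-186)) - 449189)/(-252274 + 1/16254) = ((368 + 34596 - 28179 + (88335/2)*(-1/186)) - 449189)/(-252274 + 1/16254) = ((368 + 34596 - 28179 - 29445/124) - 449189)/(-4100461595/16254) = (811895/124 - 449189)*(-16254/4100461595) = -54887541/124*(-16254/4100461595) = 446071045707/254228618890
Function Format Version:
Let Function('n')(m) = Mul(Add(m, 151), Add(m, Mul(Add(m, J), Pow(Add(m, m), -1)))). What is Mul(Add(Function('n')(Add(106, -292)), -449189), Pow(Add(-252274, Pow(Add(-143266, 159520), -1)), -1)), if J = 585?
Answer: Rational(446071045707, 254228618890) ≈ 1.7546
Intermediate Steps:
Function('n')(m) = Mul(Add(151, m), Add(m, Mul(Rational(1, 2), Pow(m, -1), Add(585, m)))) (Function('n')(m) = Mul(Add(m, 151), Add(m, Mul(Add(m, 585), Pow(Add(m, m), -1)))) = Mul(Add(151, m), Add(m, Mul(Add(585, m), Pow(Mul(2, m), -1)))) = Mul(Add(151, m), Add(m, Mul(Add(585, m), Mul(Rational(1, 2), Pow(m, -1))))) = Mul(Add(151, m), Add(m, Mul(Rational(1, 2), Pow(m, -1), Add(585, m)))))
Mul(Add(Function('n')(Add(106, -292)), -449189), Pow(Add(-252274, Pow(Add(-143266, 159520), -1)), -1)) = Mul(Add(Add(368, Pow(Add(106, -292), 2), Mul(Rational(303, 2), Add(106, -292)), Mul(Rational(88335, 2), Pow(Add(106, -292), -1))), -449189), Pow(Add(-252274, Pow(Add(-143266, 159520), -1)), -1)) = Mul(Add(Add(368, Pow(-186, 2), Mul(Rational(303, 2), -186), Mul(Rational(88335, 2), Pow(-186, -1))), -449189), Pow(Add(-252274, Pow(16254, -1)), -1)) = Mul(Add(Add(368, 34596, -28179, Mul(Rational(88335, 2), Rational(-1, 186))), -449189), Pow(Add(-252274, Rational(1, 16254)), -1)) = Mul(Add(Add(368, 34596, -28179, Rational(-29445, 124)), -449189), Pow(Rational(-4100461595, 16254), -1)) = Mul(Add(Rational(811895, 124), -449189), Rational(-16254, 4100461595)) = Mul(Rational(-54887541, 124), Rational(-16254, 4100461595)) = Rational(446071045707, 254228618890)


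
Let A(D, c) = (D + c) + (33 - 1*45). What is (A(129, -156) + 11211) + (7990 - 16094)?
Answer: 3068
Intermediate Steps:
A(D, c) = -12 + D + c (A(D, c) = (D + c) + (33 - 45) = (D + c) - 12 = -12 + D + c)
(A(129, -156) + 11211) + (7990 - 16094) = ((-12 + 129 - 156) + 11211) + (7990 - 16094) = (-39 + 11211) - 8104 = 11172 - 8104 = 3068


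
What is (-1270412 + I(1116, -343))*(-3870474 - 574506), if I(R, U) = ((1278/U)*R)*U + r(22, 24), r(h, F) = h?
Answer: -692785692840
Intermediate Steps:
I(R, U) = 22 + 1278*R (I(R, U) = ((1278/U)*R)*U + 22 = (1278*R/U)*U + 22 = 1278*R + 22 = 22 + 1278*R)
(-1270412 + I(1116, -343))*(-3870474 - 574506) = (-1270412 + (22 + 1278*1116))*(-3870474 - 574506) = (-1270412 + (22 + 1426248))*(-4444980) = (-1270412 + 1426270)*(-4444980) = 155858*(-4444980) = -692785692840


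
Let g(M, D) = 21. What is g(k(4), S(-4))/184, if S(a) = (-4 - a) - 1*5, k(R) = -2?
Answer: 21/184 ≈ 0.11413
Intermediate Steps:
S(a) = -9 - a (S(a) = (-4 - a) - 5 = -9 - a)
g(k(4), S(-4))/184 = 21/184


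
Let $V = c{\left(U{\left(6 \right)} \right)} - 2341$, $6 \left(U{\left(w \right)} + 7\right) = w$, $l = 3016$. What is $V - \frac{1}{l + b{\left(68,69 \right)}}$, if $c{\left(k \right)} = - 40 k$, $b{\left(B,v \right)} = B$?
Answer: $- \frac{6479485}{3084} \approx -2101.0$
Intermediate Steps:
$U{\left(w \right)} = -7 + \frac{w}{6}$
$V = -2101$ ($V = - 40 \left(-7 + \frac{1}{6} \cdot 6\right) - 2341 = - 40 \left(-7 + 1\right) - 2341 = \left(-40\right) \left(-6\right) - 2341 = 240 - 2341 = -2101$)
$V - \frac{1}{l + b{\left(68,69 \right)}} = -2101 - \frac{1}{3016 + 68} = -2101 - \frac{1}{3084} = - \frac{6479485}{3084}$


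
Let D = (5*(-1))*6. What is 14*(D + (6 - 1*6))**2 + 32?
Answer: 12632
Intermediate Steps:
D = -30 (D = -5*6 = -30)
14*(D + (6 - 1*6))**2 + 32 = 14*(-30 + (6 - 1*6))**2 + 32 = 14*(-30 + (6 - 6))**2 + 32 = 14*(-30 + 0)**2 + 32 = 14*(-30)**2 + 32 = 14*900 + 32 = 12600 + 32 = 12632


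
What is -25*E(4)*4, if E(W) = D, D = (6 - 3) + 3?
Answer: -600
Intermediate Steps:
D = 6 (D = 3 + 3 = 6)
E(W) = 6
-25*E(4)*4 = -25*6*4 = -150*4 = -600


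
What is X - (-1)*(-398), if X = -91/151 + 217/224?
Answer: -1921367/4832 ≈ -397.63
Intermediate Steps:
X = 1769/4832 (X = -91*1/151 + 217*(1/224) = -91/151 + 31/32 = 1769/4832 ≈ 0.36610)
X - (-1)*(-398) = 1769/4832 - (-1)*(-398) = 1769/4832 - 1*398 = 1769/4832 - 398 = -1921367/4832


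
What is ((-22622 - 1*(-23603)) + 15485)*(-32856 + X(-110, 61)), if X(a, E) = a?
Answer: -542818156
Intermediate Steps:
((-22622 - 1*(-23603)) + 15485)*(-32856 + X(-110, 61)) = ((-22622 - 1*(-23603)) + 15485)*(-32856 - 110) = ((-22622 + 23603) + 15485)*(-32966) = (981 + 15485)*(-32966) = 16466*(-32966) = -542818156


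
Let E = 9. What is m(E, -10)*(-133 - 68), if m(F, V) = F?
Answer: -1809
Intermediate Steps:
m(E, -10)*(-133 - 68) = 9*(-133 - 68) = 9*(-201) = -1809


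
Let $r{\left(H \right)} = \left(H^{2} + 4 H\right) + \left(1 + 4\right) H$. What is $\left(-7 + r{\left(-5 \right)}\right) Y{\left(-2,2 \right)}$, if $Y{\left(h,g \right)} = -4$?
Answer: $108$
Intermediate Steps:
$r{\left(H \right)} = H^{2} + 9 H$ ($r{\left(H \right)} = \left(H^{2} + 4 H\right) + 5 H = H^{2} + 9 H$)
$\left(-7 + r{\left(-5 \right)}\right) Y{\left(-2,2 \right)} = \left(-7 - 5 \left(9 - 5\right)\right) \left(-4\right) = \left(-7 - 20\right) \left(-4\right) = \left(-27\right) \left(-4\right) = 108$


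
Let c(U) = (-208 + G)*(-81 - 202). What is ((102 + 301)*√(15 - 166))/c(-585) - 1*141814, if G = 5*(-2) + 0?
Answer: -141814 + 403*I*√151/61694 ≈ -1.4181e+5 + 0.080269*I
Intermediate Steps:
G = -10 (G = -10 + 0 = -10)
c(U) = 61694 (c(U) = (-208 - 10)*(-81 - 202) = -218*(-283) = 61694)
((102 + 301)*√(15 - 166))/c(-585) - 1*141814 = ((102 + 301)*√(15 - 166))/61694 - 1*141814 = (403*√(-151))*(1/61694) - 141814 = (403*(I*√151))*(1/61694) - 141814 = (403*I*√151)*(1/61694) - 141814 = 403*I*√151/61694 - 141814 = -141814 + 403*I*√151/61694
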